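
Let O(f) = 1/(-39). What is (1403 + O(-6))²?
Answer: 2993840656/1521 ≈ 1.9683e+6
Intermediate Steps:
O(f) = -1/39
(1403 + O(-6))² = (1403 - 1/39)² = (54716/39)² = 2993840656/1521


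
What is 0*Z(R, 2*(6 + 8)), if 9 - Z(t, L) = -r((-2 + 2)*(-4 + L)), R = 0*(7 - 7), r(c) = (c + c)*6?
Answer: 0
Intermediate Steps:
r(c) = 12*c (r(c) = (2*c)*6 = 12*c)
R = 0 (R = 0*0 = 0)
Z(t, L) = 9 (Z(t, L) = 9 - (-1)*12*((-2 + 2)*(-4 + L)) = 9 - (-1)*12*(0*(-4 + L)) = 9 - (-1)*12*0 = 9 - (-1)*0 = 9 - 1*0 = 9 + 0 = 9)
0*Z(R, 2*(6 + 8)) = 0*9 = 0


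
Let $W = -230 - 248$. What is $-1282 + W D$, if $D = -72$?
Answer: $33134$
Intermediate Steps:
$W = -478$ ($W = -230 - 248 = -478$)
$-1282 + W D = -1282 - -34416 = -1282 + 34416 = 33134$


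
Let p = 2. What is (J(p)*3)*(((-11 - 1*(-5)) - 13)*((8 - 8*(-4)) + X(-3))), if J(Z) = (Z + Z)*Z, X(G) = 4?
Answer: -20064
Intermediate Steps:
J(Z) = 2*Z² (J(Z) = (2*Z)*Z = 2*Z²)
(J(p)*3)*(((-11 - 1*(-5)) - 13)*((8 - 8*(-4)) + X(-3))) = ((2*2²)*3)*(((-11 - 1*(-5)) - 13)*((8 - 8*(-4)) + 4)) = ((2*4)*3)*(((-11 + 5) - 13)*((8 - 1*(-32)) + 4)) = (8*3)*((-6 - 13)*((8 + 32) + 4)) = 24*(-19*(40 + 4)) = 24*(-19*44) = 24*(-836) = -20064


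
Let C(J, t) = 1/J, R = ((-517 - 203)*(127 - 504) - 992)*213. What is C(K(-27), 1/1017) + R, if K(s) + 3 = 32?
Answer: 1670557297/29 ≈ 5.7605e+7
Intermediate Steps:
K(s) = 29 (K(s) = -3 + 32 = 29)
R = 57605424 (R = (-720*(-377) - 992)*213 = (271440 - 992)*213 = 270448*213 = 57605424)
C(K(-27), 1/1017) + R = 1/29 + 57605424 = 1670557297/29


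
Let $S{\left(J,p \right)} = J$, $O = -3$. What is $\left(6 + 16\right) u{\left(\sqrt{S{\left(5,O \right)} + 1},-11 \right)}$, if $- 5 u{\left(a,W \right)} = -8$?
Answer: $\frac{176}{5} \approx 35.2$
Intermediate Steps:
$u{\left(a,W \right)} = \frac{8}{5}$ ($u{\left(a,W \right)} = \left(- \frac{1}{5}\right) \left(-8\right) = \frac{8}{5}$)
$\left(6 + 16\right) u{\left(\sqrt{S{\left(5,O \right)} + 1},-11 \right)} = \left(6 + 16\right) \frac{8}{5} = 22 \cdot \frac{8}{5} = \frac{176}{5}$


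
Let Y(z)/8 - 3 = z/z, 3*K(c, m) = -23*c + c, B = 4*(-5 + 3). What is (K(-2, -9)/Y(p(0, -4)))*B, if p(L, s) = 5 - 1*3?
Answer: -11/3 ≈ -3.6667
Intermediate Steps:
B = -8 (B = 4*(-2) = -8)
p(L, s) = 2 (p(L, s) = 5 - 3 = 2)
K(c, m) = -22*c/3 (K(c, m) = (-23*c + c)/3 = (-22*c)/3 = -22*c/3)
Y(z) = 32 (Y(z) = 24 + 8*(z/z) = 24 + 8*1 = 24 + 8 = 32)
(K(-2, -9)/Y(p(0, -4)))*B = (-22/3*(-2)/32)*(-8) = ((44/3)*(1/32))*(-8) = (11/24)*(-8) = -11/3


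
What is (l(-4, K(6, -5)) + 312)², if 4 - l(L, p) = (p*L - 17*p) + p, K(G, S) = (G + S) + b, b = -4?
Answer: 65536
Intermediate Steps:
K(G, S) = -4 + G + S (K(G, S) = (G + S) - 4 = -4 + G + S)
l(L, p) = 4 + 16*p - L*p (l(L, p) = 4 - ((p*L - 17*p) + p) = 4 - ((L*p - 17*p) + p) = 4 - ((-17*p + L*p) + p) = 4 - (-16*p + L*p) = 4 + (16*p - L*p) = 4 + 16*p - L*p)
(l(-4, K(6, -5)) + 312)² = ((4 + 16*(-4 + 6 - 5) - 1*(-4)*(-4 + 6 - 5)) + 312)² = ((4 + 16*(-3) - 1*(-4)*(-3)) + 312)² = ((4 - 48 - 12) + 312)² = (-56 + 312)² = 256² = 65536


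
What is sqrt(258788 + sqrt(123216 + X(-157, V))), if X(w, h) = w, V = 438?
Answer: sqrt(258788 + sqrt(123059)) ≈ 509.06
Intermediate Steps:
sqrt(258788 + sqrt(123216 + X(-157, V))) = sqrt(258788 + sqrt(123216 - 157)) = sqrt(258788 + sqrt(123059))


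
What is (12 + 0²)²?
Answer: 144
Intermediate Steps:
(12 + 0²)² = (12 + 0)² = 12² = 144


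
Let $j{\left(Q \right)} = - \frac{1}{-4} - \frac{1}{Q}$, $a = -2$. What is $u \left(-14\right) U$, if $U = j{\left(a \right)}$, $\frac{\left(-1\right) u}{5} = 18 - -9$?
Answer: $\frac{2835}{2} \approx 1417.5$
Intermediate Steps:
$u = -135$ ($u = - 5 \left(18 - -9\right) = - 5 \left(18 + 9\right) = \left(-5\right) 27 = -135$)
$j{\left(Q \right)} = \frac{1}{4} - \frac{1}{Q}$ ($j{\left(Q \right)} = \left(-1\right) \left(- \frac{1}{4}\right) - \frac{1}{Q} = \frac{1}{4} - \frac{1}{Q}$)
$U = \frac{3}{4}$ ($U = \frac{-4 - 2}{4 \left(-2\right)} = \frac{1}{4} \left(- \frac{1}{2}\right) \left(-6\right) = \frac{3}{4} \approx 0.75$)
$u \left(-14\right) U = \left(-135\right) \left(-14\right) \frac{3}{4} = 1890 \cdot \frac{3}{4} = \frac{2835}{2}$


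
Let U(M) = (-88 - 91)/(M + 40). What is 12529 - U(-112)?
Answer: 901909/72 ≈ 12527.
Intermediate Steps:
U(M) = -179/(40 + M)
12529 - U(-112) = 12529 - (-179)/(40 - 112) = 12529 - (-179)/(-72) = 12529 - (-179)*(-1)/72 = 12529 - 1*179/72 = 12529 - 179/72 = 901909/72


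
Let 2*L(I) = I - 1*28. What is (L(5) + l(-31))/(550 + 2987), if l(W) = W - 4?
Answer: -31/2358 ≈ -0.013147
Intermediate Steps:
l(W) = -4 + W
L(I) = -14 + I/2 (L(I) = (I - 1*28)/2 = (I - 28)/2 = (-28 + I)/2 = -14 + I/2)
(L(5) + l(-31))/(550 + 2987) = ((-14 + (½)*5) + (-4 - 31))/(550 + 2987) = ((-14 + 5/2) - 35)/3537 = (-23/2 - 35)*(1/3537) = -93/2*1/3537 = -31/2358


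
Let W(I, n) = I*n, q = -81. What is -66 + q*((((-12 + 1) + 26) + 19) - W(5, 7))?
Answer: 15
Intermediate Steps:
-66 + q*((((-12 + 1) + 26) + 19) - W(5, 7)) = -66 - 81*((((-12 + 1) + 26) + 19) - 5*7) = -66 - 81*(((-11 + 26) + 19) - 1*35) = -66 - 81*((15 + 19) - 35) = -66 - 81*(34 - 35) = -66 - 81*(-1) = -66 + 81 = 15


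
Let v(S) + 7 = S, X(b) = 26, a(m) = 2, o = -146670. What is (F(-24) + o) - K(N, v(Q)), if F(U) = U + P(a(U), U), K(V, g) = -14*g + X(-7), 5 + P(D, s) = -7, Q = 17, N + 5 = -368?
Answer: -146592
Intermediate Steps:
N = -373 (N = -5 - 368 = -373)
P(D, s) = -12 (P(D, s) = -5 - 7 = -12)
v(S) = -7 + S
K(V, g) = 26 - 14*g (K(V, g) = -14*g + 26 = 26 - 14*g)
F(U) = -12 + U (F(U) = U - 12 = -12 + U)
(F(-24) + o) - K(N, v(Q)) = ((-12 - 24) - 146670) - (26 - 14*(-7 + 17)) = (-36 - 146670) - (26 - 14*10) = -146706 - (26 - 140) = -146706 - 1*(-114) = -146706 + 114 = -146592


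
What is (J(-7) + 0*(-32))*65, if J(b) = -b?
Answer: 455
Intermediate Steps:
(J(-7) + 0*(-32))*65 = (-1*(-7) + 0*(-32))*65 = (7 + 0)*65 = 7*65 = 455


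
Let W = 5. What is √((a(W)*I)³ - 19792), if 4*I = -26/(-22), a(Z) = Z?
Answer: 3*I*√2060284237/968 ≈ 140.67*I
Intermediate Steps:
I = 13/44 (I = (-26/(-22))/4 = (-26*(-1/22))/4 = (¼)*(13/11) = 13/44 ≈ 0.29545)
√((a(W)*I)³ - 19792) = √((5*(13/44))³ - 19792) = √((65/44)³ - 19792) = √(274625/85184 - 19792) = √(-1685687103/85184) = 3*I*√2060284237/968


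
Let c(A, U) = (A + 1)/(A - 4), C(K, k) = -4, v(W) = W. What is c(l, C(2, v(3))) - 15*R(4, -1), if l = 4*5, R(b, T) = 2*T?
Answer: 501/16 ≈ 31.313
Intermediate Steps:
l = 20
c(A, U) = (1 + A)/(-4 + A)
c(l, C(2, v(3))) - 15*R(4, -1) = (1 + 20)/(-4 + 20) - 30*(-1) = 21/16 - 15*(-2) = (1/16)*21 + 30 = 21/16 + 30 = 501/16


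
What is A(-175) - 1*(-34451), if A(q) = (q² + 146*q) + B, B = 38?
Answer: 39564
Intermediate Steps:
A(q) = 38 + q² + 146*q (A(q) = (q² + 146*q) + 38 = 38 + q² + 146*q)
A(-175) - 1*(-34451) = (38 + (-175)² + 146*(-175)) - 1*(-34451) = (38 + 30625 - 25550) + 34451 = 5113 + 34451 = 39564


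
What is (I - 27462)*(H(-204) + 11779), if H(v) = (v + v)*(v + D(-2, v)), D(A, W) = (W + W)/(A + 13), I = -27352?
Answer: -66411820190/11 ≈ -6.0374e+9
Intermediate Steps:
D(A, W) = 2*W/(13 + A) (D(A, W) = (2*W)/(13 + A) = 2*W/(13 + A))
H(v) = 26*v²/11 (H(v) = (v + v)*(v + 2*v/(13 - 2)) = (2*v)*(v + 2*v/11) = (2*v)*(13*v/11) = 26*v²/11)
(I - 27462)*(H(-204) + 11779) = (-27352 - 27462)*((26/11)*(-204)² + 11779) = -54814*((26/11)*41616 + 11779) = -54814*(1082016/11 + 11779) = -54814*1211585/11 = -66411820190/11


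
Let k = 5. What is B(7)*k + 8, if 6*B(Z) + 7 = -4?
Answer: -7/6 ≈ -1.1667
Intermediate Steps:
B(Z) = -11/6 (B(Z) = -7/6 + (⅙)*(-4) = -7/6 - ⅔ = -11/6)
B(7)*k + 8 = -11/6*5 + 8 = -55/6 + 8 = -7/6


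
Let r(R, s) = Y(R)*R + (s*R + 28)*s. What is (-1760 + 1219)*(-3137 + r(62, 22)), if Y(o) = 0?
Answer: -14870467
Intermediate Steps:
r(R, s) = s*(28 + R*s) (r(R, s) = 0*R + (s*R + 28)*s = 0 + (R*s + 28)*s = 0 + (28 + R*s)*s = 0 + s*(28 + R*s) = s*(28 + R*s))
(-1760 + 1219)*(-3137 + r(62, 22)) = (-1760 + 1219)*(-3137 + 22*(28 + 62*22)) = -541*(-3137 + 22*(28 + 1364)) = -541*(-3137 + 22*1392) = -541*(-3137 + 30624) = -541*27487 = -14870467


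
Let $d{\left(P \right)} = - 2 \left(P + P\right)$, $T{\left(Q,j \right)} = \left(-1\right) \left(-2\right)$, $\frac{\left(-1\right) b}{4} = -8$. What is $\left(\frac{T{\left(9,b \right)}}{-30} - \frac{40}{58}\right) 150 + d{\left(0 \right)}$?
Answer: $- \frac{3290}{29} \approx -113.45$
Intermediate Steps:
$b = 32$ ($b = \left(-4\right) \left(-8\right) = 32$)
$T{\left(Q,j \right)} = 2$
$d{\left(P \right)} = - 4 P$ ($d{\left(P \right)} = - 2 \cdot 2 P = - 4 P$)
$\left(\frac{T{\left(9,b \right)}}{-30} - \frac{40}{58}\right) 150 + d{\left(0 \right)} = \left(\frac{2}{-30} - \frac{40}{58}\right) 150 - 0 = \left(2 \left(- \frac{1}{30}\right) - \frac{20}{29}\right) 150 + 0 = \left(- \frac{1}{15} - \frac{20}{29}\right) 150 + 0 = \left(- \frac{329}{435}\right) 150 + 0 = - \frac{3290}{29} + 0 = - \frac{3290}{29}$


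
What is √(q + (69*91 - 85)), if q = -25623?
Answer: I*√19429 ≈ 139.39*I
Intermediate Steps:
√(q + (69*91 - 85)) = √(-25623 + (69*91 - 85)) = √(-25623 + (6279 - 85)) = √(-25623 + 6194) = √(-19429) = I*√19429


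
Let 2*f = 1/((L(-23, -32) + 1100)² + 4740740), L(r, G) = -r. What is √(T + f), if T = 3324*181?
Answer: √86690719093097430474/12003738 ≈ 775.66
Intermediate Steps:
T = 601644
f = 1/12003738 (f = 1/(2*((-1*(-23) + 1100)² + 4740740)) = 1/(2*((23 + 1100)² + 4740740)) = 1/(2*(1123² + 4740740)) = 1/(2*(1261129 + 4740740)) = (½)/6001869 = (½)*(1/6001869) = 1/12003738 ≈ 8.3307e-8)
√(T + f) = √(601644 + 1/12003738) = √(7221976945273/12003738) = √86690719093097430474/12003738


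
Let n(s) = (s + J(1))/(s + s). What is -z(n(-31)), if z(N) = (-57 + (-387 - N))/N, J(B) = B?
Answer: 4593/5 ≈ 918.60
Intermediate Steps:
n(s) = (1 + s)/(2*s) (n(s) = (s + 1)/(s + s) = (1 + s)/((2*s)) = (1 + s)*(1/(2*s)) = (1 + s)/(2*s))
z(N) = (-444 - N)/N
-z(n(-31)) = -(-444 - (1 - 31)/(2*(-31)))/((1/2)*(1 - 31)/(-31)) = -(-444 - (-1)*(-30)/(2*31))/((1/2)*(-1/31)*(-30)) = -(-444 - 1*15/31)/15/31 = -31*(-444 - 15/31)/15 = -31*(-13779)/(15*31) = -1*(-4593/5) = 4593/5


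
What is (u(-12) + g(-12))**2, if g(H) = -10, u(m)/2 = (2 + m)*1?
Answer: 900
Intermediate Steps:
u(m) = 4 + 2*m (u(m) = 2*((2 + m)*1) = 2*(2 + m) = 4 + 2*m)
(u(-12) + g(-12))**2 = ((4 + 2*(-12)) - 10)**2 = ((4 - 24) - 10)**2 = (-20 - 10)**2 = (-30)**2 = 900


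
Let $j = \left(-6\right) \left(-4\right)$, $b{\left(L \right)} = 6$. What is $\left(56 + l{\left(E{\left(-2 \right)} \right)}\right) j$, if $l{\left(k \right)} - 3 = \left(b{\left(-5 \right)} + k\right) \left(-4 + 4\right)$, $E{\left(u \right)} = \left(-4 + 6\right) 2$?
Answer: $1416$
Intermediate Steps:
$E{\left(u \right)} = 4$ ($E{\left(u \right)} = 2 \cdot 2 = 4$)
$l{\left(k \right)} = 3$ ($l{\left(k \right)} = 3 + \left(6 + k\right) \left(-4 + 4\right) = 3 + \left(6 + k\right) 0 = 3 + 0 = 3$)
$j = 24$
$\left(56 + l{\left(E{\left(-2 \right)} \right)}\right) j = \left(56 + 3\right) 24 = 59 \cdot 24 = 1416$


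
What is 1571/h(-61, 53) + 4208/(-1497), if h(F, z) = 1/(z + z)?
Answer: 249285214/1497 ≈ 1.6652e+5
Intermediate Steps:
h(F, z) = 1/(2*z)
1571/h(-61, 53) + 4208/(-1497) = 1571/(((½)/53)) + 4208/(-1497) = 1571/(((½)*(1/53))) + 4208*(-1/1497) = 1571/(1/106) - 4208/1497 = 1571*106 - 4208/1497 = 166526 - 4208/1497 = 249285214/1497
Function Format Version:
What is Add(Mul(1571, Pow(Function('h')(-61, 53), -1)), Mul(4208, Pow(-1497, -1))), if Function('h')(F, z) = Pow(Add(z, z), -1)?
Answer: Rational(249285214, 1497) ≈ 1.6652e+5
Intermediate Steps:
Function('h')(F, z) = Mul(Rational(1, 2), Pow(z, -1)) (Function('h')(F, z) = Pow(Mul(2, z), -1) = Mul(Rational(1, 2), Pow(z, -1)))
Add(Mul(1571, Pow(Function('h')(-61, 53), -1)), Mul(4208, Pow(-1497, -1))) = Add(Mul(1571, Pow(Mul(Rational(1, 2), Pow(53, -1)), -1)), Mul(4208, Pow(-1497, -1))) = Add(Mul(1571, Pow(Mul(Rational(1, 2), Rational(1, 53)), -1)), Mul(4208, Rational(-1, 1497))) = Add(Mul(1571, Pow(Rational(1, 106), -1)), Rational(-4208, 1497)) = Add(Mul(1571, 106), Rational(-4208, 1497)) = Add(166526, Rational(-4208, 1497)) = Rational(249285214, 1497)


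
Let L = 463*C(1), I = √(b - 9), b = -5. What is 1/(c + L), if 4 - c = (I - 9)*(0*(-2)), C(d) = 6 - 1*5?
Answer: 1/467 ≈ 0.0021413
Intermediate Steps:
C(d) = 1 (C(d) = 6 - 5 = 1)
I = I*√14 (I = √(-5 - 9) = √(-14) = I*√14 ≈ 3.7417*I)
c = 4 (c = 4 - (I*√14 - 9)*0*(-2) = 4 - (-9 + I*√14)*0 = 4 - 1*0 = 4 + 0 = 4)
L = 463 (L = 463*1 = 463)
1/(c + L) = 1/(4 + 463) = 1/467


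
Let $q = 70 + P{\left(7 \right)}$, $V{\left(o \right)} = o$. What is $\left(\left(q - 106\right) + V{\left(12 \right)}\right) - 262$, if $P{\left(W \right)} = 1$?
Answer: $-285$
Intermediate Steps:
$q = 71$ ($q = 70 + 1 = 71$)
$\left(\left(q - 106\right) + V{\left(12 \right)}\right) - 262 = \left(\left(71 - 106\right) + 12\right) - 262 = \left(-35 + 12\right) - 262 = -23 - 262 = -285$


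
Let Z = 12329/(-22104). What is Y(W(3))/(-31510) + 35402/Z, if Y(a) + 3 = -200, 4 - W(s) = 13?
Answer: -24657385707293/388486790 ≈ -63470.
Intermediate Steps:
Z = -12329/22104 (Z = 12329*(-1/22104) = -12329/22104 ≈ -0.55777)
W(s) = -9 (W(s) = 4 - 1*13 = 4 - 13 = -9)
Y(a) = -203 (Y(a) = -3 - 200 = -203)
Y(W(3))/(-31510) + 35402/Z = -203/(-31510) + 35402/(-12329/22104) = -203*(-1/31510) + 35402*(-22104/12329) = 203/31510 - 782525808/12329 = -24657385707293/388486790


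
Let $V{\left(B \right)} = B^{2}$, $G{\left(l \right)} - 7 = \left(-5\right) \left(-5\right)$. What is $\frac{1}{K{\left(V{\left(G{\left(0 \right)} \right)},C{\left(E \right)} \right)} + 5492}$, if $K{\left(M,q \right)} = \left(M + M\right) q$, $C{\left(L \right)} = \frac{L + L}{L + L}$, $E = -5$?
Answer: $\frac{1}{7540} \approx 0.00013263$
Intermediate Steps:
$C{\left(L \right)} = 1$ ($C{\left(L \right)} = \frac{2 L}{2 L} = 2 L \frac{1}{2 L} = 1$)
$G{\left(l \right)} = 32$ ($G{\left(l \right)} = 7 - -25 = 7 + 25 = 32$)
$K{\left(M,q \right)} = 2 M q$
$\frac{1}{K{\left(V{\left(G{\left(0 \right)} \right)},C{\left(E \right)} \right)} + 5492} = \frac{1}{2 \cdot 32^{2} \cdot 1 + 5492} = \frac{1}{2 \cdot 1024 \cdot 1 + 5492} = \frac{1}{2048 + 5492} = \frac{1}{7540}$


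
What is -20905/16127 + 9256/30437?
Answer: -487013973/490857499 ≈ -0.99217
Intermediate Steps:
-20905/16127 + 9256/30437 = -487013973/490857499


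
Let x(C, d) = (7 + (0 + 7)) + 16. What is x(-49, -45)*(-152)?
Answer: -4560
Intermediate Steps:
x(C, d) = 30 (x(C, d) = (7 + 7) + 16 = 14 + 16 = 30)
x(-49, -45)*(-152) = 30*(-152) = -4560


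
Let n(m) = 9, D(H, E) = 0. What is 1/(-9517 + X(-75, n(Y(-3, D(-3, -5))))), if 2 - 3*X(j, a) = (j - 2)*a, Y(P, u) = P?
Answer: -3/27856 ≈ -0.00010770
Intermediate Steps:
X(j, a) = 2/3 - a*(-2 + j)/3 (X(j, a) = 2/3 - (j - 2)*a/3 = 2/3 - (-2 + j)*a/3 = 2/3 - a*(-2 + j)/3)
1/(-9517 + X(-75, n(Y(-3, D(-3, -5))))) = 1/(-9517 + (2/3 + (2/3)*9 - 1/3*9*(-75))) = 1/(-9517 + (2/3 + 6 + 225)) = 1/(-9517 + 695/3) = 1/(-27856/3) = -3/27856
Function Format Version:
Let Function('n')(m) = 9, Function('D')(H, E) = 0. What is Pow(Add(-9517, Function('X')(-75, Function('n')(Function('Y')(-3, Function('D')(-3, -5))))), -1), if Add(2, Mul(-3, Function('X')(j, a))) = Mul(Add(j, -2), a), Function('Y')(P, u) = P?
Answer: Rational(-3, 27856) ≈ -0.00010770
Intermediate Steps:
Function('X')(j, a) = Add(Rational(2, 3), Mul(Rational(-1, 3), a, Add(-2, j))) (Function('X')(j, a) = Add(Rational(2, 3), Mul(Rational(-1, 3), Mul(Add(j, -2), a))) = Add(Rational(2, 3), Mul(Rational(-1, 3), Mul(Add(-2, j), a))) = Add(Rational(2, 3), Mul(Rational(-1, 3), Mul(a, Add(-2, j)))) = Add(Rational(2, 3), Mul(Rational(-1, 3), a, Add(-2, j))))
Pow(Add(-9517, Function('X')(-75, Function('n')(Function('Y')(-3, Function('D')(-3, -5))))), -1) = Pow(Add(-9517, Add(Rational(2, 3), Mul(Rational(2, 3), 9), Mul(Rational(-1, 3), 9, -75))), -1) = Pow(Add(-9517, Add(Rational(2, 3), 6, 225)), -1) = Pow(Add(-9517, Rational(695, 3)), -1) = Pow(Rational(-27856, 3), -1) = Rational(-3, 27856)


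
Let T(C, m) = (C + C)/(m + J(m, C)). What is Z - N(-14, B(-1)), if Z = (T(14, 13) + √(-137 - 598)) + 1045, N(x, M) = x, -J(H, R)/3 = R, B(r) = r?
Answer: 30683/29 + 7*I*√15 ≈ 1058.0 + 27.111*I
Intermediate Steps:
J(H, R) = -3*R
T(C, m) = 2*C/(m - 3*C) (T(C, m) = (C + C)/(m - 3*C) = (2*C)/(m - 3*C) = 2*C/(m - 3*C))
Z = 30277/29 + 7*I*√15 (Z = (2*14/(13 - 3*14) + √(-137 - 598)) + 1045 = (2*14/(13 - 42) + √(-735)) + 1045 = (2*14/(-29) + 7*I*√15) + 1045 = (2*14*(-1/29) + 7*I*√15) + 1045 = (-28/29 + 7*I*√15) + 1045 = 30277/29 + 7*I*√15 ≈ 1044.0 + 27.111*I)
Z - N(-14, B(-1)) = (30277/29 + 7*I*√15) - 1*(-14) = (30277/29 + 7*I*√15) + 14 = 30683/29 + 7*I*√15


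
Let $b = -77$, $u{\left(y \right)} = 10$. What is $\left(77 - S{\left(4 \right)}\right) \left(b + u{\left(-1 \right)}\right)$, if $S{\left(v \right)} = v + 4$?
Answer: $-4623$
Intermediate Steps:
$S{\left(v \right)} = 4 + v$
$\left(77 - S{\left(4 \right)}\right) \left(b + u{\left(-1 \right)}\right) = \left(77 - \left(4 + 4\right)\right) \left(-77 + 10\right) = \left(77 - 8\right) \left(-67\right) = 69 \left(-67\right) = -4623$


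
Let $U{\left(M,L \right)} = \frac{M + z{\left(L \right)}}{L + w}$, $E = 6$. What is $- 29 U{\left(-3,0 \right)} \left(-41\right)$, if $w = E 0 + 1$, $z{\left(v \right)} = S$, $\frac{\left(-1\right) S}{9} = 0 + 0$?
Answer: $-3567$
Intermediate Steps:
$S = 0$ ($S = - 9 \left(0 + 0\right) = \left(-9\right) 0 = 0$)
$z{\left(v \right)} = 0$
$w = 1$ ($w = 6 \cdot 0 + 1 = 0 + 1 = 1$)
$U{\left(M,L \right)} = \frac{M}{1 + L}$ ($U{\left(M,L \right)} = \frac{M + 0}{L + 1} = \frac{M}{1 + L}$)
$- 29 U{\left(-3,0 \right)} \left(-41\right) = - 29 \left(- \frac{3}{1 + 0}\right) \left(-41\right) = - 29 \left(- \frac{3}{1}\right) \left(-41\right) = - 29 \left(\left(-3\right) 1\right) \left(-41\right) = \left(-29\right) \left(-3\right) \left(-41\right) = 87 \left(-41\right) = -3567$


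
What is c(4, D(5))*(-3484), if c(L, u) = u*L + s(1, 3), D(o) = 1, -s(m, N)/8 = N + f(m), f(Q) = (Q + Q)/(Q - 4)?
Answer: 153296/3 ≈ 51099.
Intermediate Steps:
f(Q) = 2*Q/(-4 + Q) (f(Q) = (2*Q)/(-4 + Q) = 2*Q/(-4 + Q))
s(m, N) = -8*N - 16*m/(-4 + m) (s(m, N) = -8*(N + 2*m/(-4 + m)) = -8*N - 16*m/(-4 + m))
c(L, u) = -56/3 + L*u (c(L, u) = u*L + 8*(-2*1 - 1*3*(-4 + 1))/(-4 + 1) = L*u + 8*(-2 - 1*3*(-3))/(-3) = L*u + 8*(-1/3)*(-2 + 9) = L*u + 8*(-1/3)*7 = L*u - 56/3 = -56/3 + L*u)
c(4, D(5))*(-3484) = (-56/3 + 4*1)*(-3484) = (-56/3 + 4)*(-3484) = -44/3*(-3484) = 153296/3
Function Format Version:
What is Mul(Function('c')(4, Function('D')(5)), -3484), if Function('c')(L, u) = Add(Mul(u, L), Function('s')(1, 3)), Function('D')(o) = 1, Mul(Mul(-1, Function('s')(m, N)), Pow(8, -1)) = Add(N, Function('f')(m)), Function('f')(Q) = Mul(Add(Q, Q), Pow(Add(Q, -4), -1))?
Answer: Rational(153296, 3) ≈ 51099.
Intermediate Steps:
Function('f')(Q) = Mul(2, Q, Pow(Add(-4, Q), -1)) (Function('f')(Q) = Mul(Mul(2, Q), Pow(Add(-4, Q), -1)) = Mul(2, Q, Pow(Add(-4, Q), -1)))
Function('s')(m, N) = Add(Mul(-8, N), Mul(-16, m, Pow(Add(-4, m), -1))) (Function('s')(m, N) = Mul(-8, Add(N, Mul(2, m, Pow(Add(-4, m), -1)))) = Add(Mul(-8, N), Mul(-16, m, Pow(Add(-4, m), -1))))
Function('c')(L, u) = Add(Rational(-56, 3), Mul(L, u)) (Function('c')(L, u) = Add(Mul(u, L), Mul(8, Pow(Add(-4, 1), -1), Add(Mul(-2, 1), Mul(-1, 3, Add(-4, 1))))) = Add(Mul(L, u), Mul(8, Pow(-3, -1), Add(-2, Mul(-1, 3, -3)))) = Add(Mul(L, u), Mul(8, Rational(-1, 3), Add(-2, 9))) = Add(Mul(L, u), Mul(8, Rational(-1, 3), 7)) = Add(Mul(L, u), Rational(-56, 3)) = Add(Rational(-56, 3), Mul(L, u)))
Mul(Function('c')(4, Function('D')(5)), -3484) = Mul(Add(Rational(-56, 3), Mul(4, 1)), -3484) = Mul(Add(Rational(-56, 3), 4), -3484) = Mul(Rational(-44, 3), -3484) = Rational(153296, 3)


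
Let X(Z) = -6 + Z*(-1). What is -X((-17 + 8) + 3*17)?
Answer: 48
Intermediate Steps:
X(Z) = -6 - Z
-X((-17 + 8) + 3*17) = -(-6 - ((-17 + 8) + 3*17)) = -(-6 - (-9 + 51)) = -(-6 - 1*42) = -(-6 - 42) = -1*(-48) = 48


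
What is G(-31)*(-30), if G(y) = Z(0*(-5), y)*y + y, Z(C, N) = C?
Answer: 930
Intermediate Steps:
G(y) = y (G(y) = (0*(-5))*y + y = 0*y + y = 0 + y = y)
G(-31)*(-30) = -31*(-30) = 930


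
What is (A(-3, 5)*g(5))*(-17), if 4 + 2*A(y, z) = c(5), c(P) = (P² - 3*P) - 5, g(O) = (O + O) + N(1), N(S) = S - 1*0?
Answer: -187/2 ≈ -93.500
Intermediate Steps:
N(S) = S (N(S) = S + 0 = S)
g(O) = 1 + 2*O (g(O) = (O + O) + 1 = 2*O + 1 = 1 + 2*O)
c(P) = -5 + P² - 3*P
A(y, z) = ½ (A(y, z) = -2 + (-5 + 5² - 3*5)/2 = -2 + (-5 + 25 - 15)/2 = -2 + (½)*5 = -2 + 5/2 = ½)
(A(-3, 5)*g(5))*(-17) = ((1 + 2*5)/2)*(-17) = ((1 + 10)/2)*(-17) = ((½)*11)*(-17) = (11/2)*(-17) = -187/2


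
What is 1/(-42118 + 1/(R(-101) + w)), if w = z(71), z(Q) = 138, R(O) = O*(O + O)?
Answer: -20540/865103719 ≈ -2.3743e-5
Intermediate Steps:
R(O) = 2*O**2 (R(O) = O*(2*O) = 2*O**2)
w = 138
1/(-42118 + 1/(R(-101) + w)) = 1/(-42118 + 1/(2*(-101)**2 + 138)) = 1/(-42118 + 1/(2*10201 + 138)) = 1/(-42118 + 1/(20402 + 138)) = 1/(-42118 + 1/20540) = 1/(-865103719/20540) = -20540/865103719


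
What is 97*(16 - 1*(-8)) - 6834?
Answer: -4506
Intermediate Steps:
97*(16 - 1*(-8)) - 6834 = 97*(16 + 8) - 6834 = 97*24 - 6834 = 2328 - 6834 = -4506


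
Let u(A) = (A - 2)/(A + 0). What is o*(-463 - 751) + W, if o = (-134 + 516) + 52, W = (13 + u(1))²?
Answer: -526732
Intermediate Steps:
u(A) = (-2 + A)/A
W = 144 (W = (13 + (-2 + 1)/1)² = (13 + 1*(-1))² = (13 - 1)² = 12² = 144)
o = 434 (o = 382 + 52 = 434)
o*(-463 - 751) + W = 434*(-463 - 751) + 144 = 434*(-1214) + 144 = -526876 + 144 = -526732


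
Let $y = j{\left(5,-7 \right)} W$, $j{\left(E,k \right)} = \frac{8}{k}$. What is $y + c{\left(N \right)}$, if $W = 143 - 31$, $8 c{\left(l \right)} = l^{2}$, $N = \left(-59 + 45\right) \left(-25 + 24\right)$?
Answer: $- \frac{207}{2} \approx -103.5$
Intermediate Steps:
$N = 14$ ($N = \left(-14\right) \left(-1\right) = 14$)
$c{\left(l \right)} = \frac{l^{2}}{8}$
$W = 112$
$y = -128$ ($y = \frac{8}{-7} \cdot 112 = 8 \left(- \frac{1}{7}\right) 112 = \left(- \frac{8}{7}\right) 112 = -128$)
$y + c{\left(N \right)} = -128 + \frac{14^{2}}{8} = -128 + \frac{1}{8} \cdot 196 = -128 + \frac{49}{2} = - \frac{207}{2}$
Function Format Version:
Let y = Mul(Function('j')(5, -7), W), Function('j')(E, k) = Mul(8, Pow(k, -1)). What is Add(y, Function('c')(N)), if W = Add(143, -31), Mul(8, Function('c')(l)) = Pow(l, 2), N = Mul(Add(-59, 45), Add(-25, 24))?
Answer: Rational(-207, 2) ≈ -103.50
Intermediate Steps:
N = 14 (N = Mul(-14, -1) = 14)
Function('c')(l) = Mul(Rational(1, 8), Pow(l, 2))
W = 112
y = -128 (y = Mul(Mul(8, Pow(-7, -1)), 112) = Mul(Mul(8, Rational(-1, 7)), 112) = Mul(Rational(-8, 7), 112) = -128)
Add(y, Function('c')(N)) = Add(-128, Mul(Rational(1, 8), Pow(14, 2))) = Add(-128, Mul(Rational(1, 8), 196)) = Add(-128, Rational(49, 2)) = Rational(-207, 2)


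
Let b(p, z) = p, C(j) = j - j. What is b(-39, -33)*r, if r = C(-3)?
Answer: 0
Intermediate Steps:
C(j) = 0
r = 0
b(-39, -33)*r = -39*0 = 0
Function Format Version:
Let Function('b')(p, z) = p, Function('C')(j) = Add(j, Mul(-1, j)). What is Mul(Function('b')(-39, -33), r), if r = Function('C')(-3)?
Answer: 0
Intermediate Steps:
Function('C')(j) = 0
r = 0
Mul(Function('b')(-39, -33), r) = Mul(-39, 0) = 0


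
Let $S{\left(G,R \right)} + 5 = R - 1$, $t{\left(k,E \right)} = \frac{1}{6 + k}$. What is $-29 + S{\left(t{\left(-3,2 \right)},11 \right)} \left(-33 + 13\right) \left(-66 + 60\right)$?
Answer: $571$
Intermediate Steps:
$S{\left(G,R \right)} = -6 + R$ ($S{\left(G,R \right)} = -5 + \left(R - 1\right) = -5 + \left(-1 + R\right) = -6 + R$)
$-29 + S{\left(t{\left(-3,2 \right)},11 \right)} \left(-33 + 13\right) \left(-66 + 60\right) = -29 + \left(-6 + 11\right) \left(-33 + 13\right) \left(-66 + 60\right) = -29 + 5 \left(\left(-20\right) \left(-6\right)\right) = -29 + 5 \cdot 120 = -29 + 600 = 571$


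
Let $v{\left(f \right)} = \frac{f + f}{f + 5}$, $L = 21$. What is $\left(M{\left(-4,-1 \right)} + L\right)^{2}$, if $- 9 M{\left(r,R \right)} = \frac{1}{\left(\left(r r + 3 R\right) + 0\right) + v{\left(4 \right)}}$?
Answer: $\frac{6885376}{15625} \approx 440.66$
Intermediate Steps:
$v{\left(f \right)} = \frac{2 f}{5 + f}$
$M{\left(r,R \right)} = - \frac{1}{9 \left(\frac{8}{9} + r^{2} + 3 R\right)}$ ($M{\left(r,R \right)} = - \frac{1}{9 \left(\left(\left(r r + 3 R\right) + 0\right) + 2 \cdot 4 \frac{1}{5 + 4}\right)} = - \frac{1}{9 \left(\left(\left(r^{2} + 3 R\right) + 0\right) + 2 \cdot 4 \cdot \frac{1}{9}\right)} = - \frac{1}{9 \left(\left(r^{2} + 3 R\right) + 2 \cdot 4 \cdot \frac{1}{9}\right)} = - \frac{1}{9 \left(\left(r^{2} + 3 R\right) + \frac{8}{9}\right)} = - \frac{1}{9 \left(\frac{8}{9} + r^{2} + 3 R\right)}$)
$\left(M{\left(-4,-1 \right)} + L\right)^{2} = \left(- \frac{1}{8 + 9 \left(-4\right)^{2} + 27 \left(-1\right)} + 21\right)^{2} = \left(- \frac{1}{8 + 9 \cdot 16 - 27} + 21\right)^{2} = \left(- \frac{1}{8 + 144 - 27} + 21\right)^{2} = \left(- \frac{1}{125} + 21\right)^{2} = \left(\frac{2624}{125}\right)^{2} = \frac{6885376}{15625}$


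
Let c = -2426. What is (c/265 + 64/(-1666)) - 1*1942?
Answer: -430716128/220745 ≈ -1951.2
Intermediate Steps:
(c/265 + 64/(-1666)) - 1*1942 = (-2426/265 + 64/(-1666)) - 1*1942 = (-2426*1/265 + 64*(-1/1666)) - 1942 = (-2426/265 - 32/833) - 1942 = -2029338/220745 - 1942 = -430716128/220745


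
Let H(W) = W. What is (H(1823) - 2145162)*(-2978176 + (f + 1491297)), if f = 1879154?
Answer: -840778306225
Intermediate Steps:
(H(1823) - 2145162)*(-2978176 + (f + 1491297)) = (1823 - 2145162)*(-2978176 + (1879154 + 1491297)) = -2143339*(-2978176 + 3370451) = -2143339*392275 = -840778306225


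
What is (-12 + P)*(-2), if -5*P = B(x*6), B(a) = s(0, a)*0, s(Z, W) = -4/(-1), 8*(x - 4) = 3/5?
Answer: 24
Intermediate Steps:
x = 163/40 (x = 4 + (3/5)/8 = 4 + (3*(⅕))/8 = 4 + (⅛)*(⅗) = 4 + 3/40 = 163/40 ≈ 4.0750)
s(Z, W) = 4 (s(Z, W) = -4*(-1) = 4)
B(a) = 0 (B(a) = 4*0 = 0)
P = 0 (P = -⅕*0 = 0)
(-12 + P)*(-2) = (-12 + 0)*(-2) = -12*(-2) = 24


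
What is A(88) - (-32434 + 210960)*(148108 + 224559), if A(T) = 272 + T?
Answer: -66530748482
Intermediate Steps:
A(88) - (-32434 + 210960)*(148108 + 224559) = (272 + 88) - (-32434 + 210960)*(148108 + 224559) = 360 - 178526*372667 = 360 - 1*66530748842 = 360 - 66530748842 = -66530748482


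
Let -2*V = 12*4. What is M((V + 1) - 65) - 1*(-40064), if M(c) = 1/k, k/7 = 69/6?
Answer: 6450306/161 ≈ 40064.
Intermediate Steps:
k = 161/2 (k = 7*(69/6) = 7*(69*(⅙)) = 7*(23/2) = 161/2 ≈ 80.500)
V = -24 (V = -6*4 = -½*48 = -24)
M(c) = 2/161 (M(c) = 1/(161/2) = 2/161)
M((V + 1) - 65) - 1*(-40064) = 2/161 - 1*(-40064) = 2/161 + 40064 = 6450306/161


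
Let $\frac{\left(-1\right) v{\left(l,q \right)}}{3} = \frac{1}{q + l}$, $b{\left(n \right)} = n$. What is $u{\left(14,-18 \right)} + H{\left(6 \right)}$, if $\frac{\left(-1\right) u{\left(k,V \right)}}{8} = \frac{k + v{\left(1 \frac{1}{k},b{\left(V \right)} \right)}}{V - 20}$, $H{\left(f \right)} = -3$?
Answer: $- \frac{83}{4769} \approx -0.017404$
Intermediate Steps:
$v{\left(l,q \right)} = - \frac{3}{l + q}$ ($v{\left(l,q \right)} = - \frac{3}{q + l} = - \frac{3}{l + q}$)
$u{\left(k,V \right)} = - \frac{8 \left(k - \frac{3}{V + \frac{1}{k}}\right)}{-20 + V}$ ($u{\left(k,V \right)} = - 8 \frac{k - \frac{3}{1 \frac{1}{k} + V}}{V - 20} = - 8 \frac{k - \frac{3}{\frac{1}{k} + V}}{-20 + V} = - 8 \frac{k - \frac{3}{V + \frac{1}{k}}}{-20 + V} = - \frac{8 \left(k - \frac{3}{V + \frac{1}{k}}\right)}{-20 + V}$)
$u{\left(14,-18 \right)} + H{\left(6 \right)} = 8 \cdot 14 \frac{1}{1 - 252} \frac{1}{-20 - 18} \left(2 - \left(-18\right) 14\right) - 3 = 8 \cdot 14 \frac{1}{1 - 252} \frac{1}{-38} \left(2 + 252\right) - 3 = 8 \cdot 14 \frac{1}{-251} \left(- \frac{1}{38}\right) 254 - 3 = 8 \cdot 14 \left(- \frac{1}{251}\right) \left(- \frac{1}{38}\right) 254 - 3 = \frac{14224}{4769} - 3 = - \frac{83}{4769}$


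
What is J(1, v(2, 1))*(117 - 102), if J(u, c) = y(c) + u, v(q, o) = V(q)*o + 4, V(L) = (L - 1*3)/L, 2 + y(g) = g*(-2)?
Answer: -120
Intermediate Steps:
y(g) = -2 - 2*g (y(g) = -2 + g*(-2) = -2 - 2*g)
V(L) = (-3 + L)/L (V(L) = (L - 3)/L = (-3 + L)/L)
v(q, o) = 4 + o*(-3 + q)/q (v(q, o) = ((-3 + q)/q)*o + 4 = o*(-3 + q)/q + 4 = 4 + o*(-3 + q)/q)
J(u, c) = -2 + u - 2*c (J(u, c) = (-2 - 2*c) + u = -2 + u - 2*c)
J(1, v(2, 1))*(117 - 102) = (-2 + 1 - 2*(4 + 1 - 3*1/2))*(117 - 102) = (-2 + 1 - 2*(4 + 1 - 3*1*½))*15 = (-2 + 1 - 2*(4 + 1 - 3/2))*15 = (-2 + 1 - 2*7/2)*15 = (-2 + 1 - 7)*15 = -8*15 = -120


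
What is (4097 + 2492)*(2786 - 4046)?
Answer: -8302140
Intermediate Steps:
(4097 + 2492)*(2786 - 4046) = 6589*(-1260) = -8302140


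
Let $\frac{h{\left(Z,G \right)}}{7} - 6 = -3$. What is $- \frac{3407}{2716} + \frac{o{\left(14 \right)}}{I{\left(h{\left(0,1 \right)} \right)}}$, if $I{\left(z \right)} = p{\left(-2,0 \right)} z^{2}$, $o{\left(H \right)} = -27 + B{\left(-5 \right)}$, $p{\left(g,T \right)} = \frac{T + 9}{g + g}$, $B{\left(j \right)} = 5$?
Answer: $- \frac{1897625}{1539972} \approx -1.2322$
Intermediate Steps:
$h{\left(Z,G \right)} = 21$ ($h{\left(Z,G \right)} = 42 + 7 \left(-3\right) = 42 - 21 = 21$)
$p{\left(g,T \right)} = \frac{9 + T}{2 g}$
$o{\left(H \right)} = -22$ ($o{\left(H \right)} = -27 + 5 = -22$)
$I{\left(z \right)} = - \frac{9 z^{2}}{4}$ ($I{\left(z \right)} = \frac{9 + 0}{2 \left(-2\right)} z^{2} = \frac{1}{2} \left(- \frac{1}{2}\right) 9 z^{2} = - \frac{9 z^{2}}{4}$)
$- \frac{3407}{2716} + \frac{o{\left(14 \right)}}{I{\left(h{\left(0,1 \right)} \right)}} = - \frac{3407}{2716} - \frac{22}{\left(- \frac{9}{4}\right) 21^{2}} = \left(-3407\right) \frac{1}{2716} - \frac{22}{\left(- \frac{9}{4}\right) 441} = - \frac{3407}{2716} - \frac{22}{- \frac{3969}{4}} = - \frac{3407}{2716} - - \frac{88}{3969} = - \frac{3407}{2716} + \frac{88}{3969} = - \frac{1897625}{1539972}$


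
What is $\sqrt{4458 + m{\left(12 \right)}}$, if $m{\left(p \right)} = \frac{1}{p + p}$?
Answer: $\frac{\sqrt{641958}}{12} \approx 66.769$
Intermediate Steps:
$m{\left(p \right)} = \frac{1}{2 p}$
$\sqrt{4458 + m{\left(12 \right)}} = \sqrt{4458 + \frac{1}{2 \cdot 12}} = \sqrt{4458 + \frac{1}{2} \cdot \frac{1}{12}} = \sqrt{4458 + \frac{1}{24}} = \sqrt{\frac{106993}{24}} = \frac{\sqrt{641958}}{12}$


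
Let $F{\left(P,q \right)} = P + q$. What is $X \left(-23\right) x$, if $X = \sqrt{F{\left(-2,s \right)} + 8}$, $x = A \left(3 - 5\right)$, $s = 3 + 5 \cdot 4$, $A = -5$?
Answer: $- 230 \sqrt{29} \approx -1238.6$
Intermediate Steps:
$s = 23$ ($s = 3 + 20 = 23$)
$x = 10$ ($x = - 5 \left(3 - 5\right) = \left(-5\right) \left(-2\right) = 10$)
$X = \sqrt{29}$ ($X = \sqrt{\left(-2 + 23\right) + 8} = \sqrt{21 + 8} = \sqrt{29} \approx 5.3852$)
$X \left(-23\right) x = \sqrt{29} \left(-23\right) 10 = - 23 \sqrt{29} \cdot 10 = - 230 \sqrt{29}$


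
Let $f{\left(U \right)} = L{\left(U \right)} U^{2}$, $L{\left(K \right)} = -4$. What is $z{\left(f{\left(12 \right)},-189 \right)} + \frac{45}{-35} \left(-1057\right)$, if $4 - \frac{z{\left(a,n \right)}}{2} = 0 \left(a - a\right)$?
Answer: $1367$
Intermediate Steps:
$f{\left(U \right)} = - 4 U^{2}$
$z{\left(a,n \right)} = 8$ ($z{\left(a,n \right)} = 8 - 2 \cdot 0 \left(a - a\right) = 8 - 2 \cdot 0 \cdot 0 = 8 - 0 = 8 + 0 = 8$)
$z{\left(f{\left(12 \right)},-189 \right)} + \frac{45}{-35} \left(-1057\right) = 8 + \frac{45}{-35} \left(-1057\right) = 8 + 45 \left(- \frac{1}{35}\right) \left(-1057\right) = 8 - -1359 = 8 + 1359 = 1367$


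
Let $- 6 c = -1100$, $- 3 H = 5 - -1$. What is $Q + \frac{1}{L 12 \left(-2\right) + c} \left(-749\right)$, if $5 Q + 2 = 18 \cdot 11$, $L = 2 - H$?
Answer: $\frac{40117}{1310} \approx 30.624$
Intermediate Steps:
$H = -2$ ($H = - \frac{5 - -1}{3} = - \frac{5 + 1}{3} = \left(- \frac{1}{3}\right) 6 = -2$)
$L = 4$ ($L = 2 - -2 = 2 + 2 = 4$)
$c = \frac{550}{3}$ ($c = \left(- \frac{1}{6}\right) \left(-1100\right) = \frac{550}{3} \approx 183.33$)
$Q = \frac{196}{5}$ ($Q = - \frac{2}{5} + \frac{18 \cdot 11}{5} = - \frac{2}{5} + \frac{1}{5} \cdot 198 = - \frac{2}{5} + \frac{198}{5} = \frac{196}{5} \approx 39.2$)
$Q + \frac{1}{L 12 \left(-2\right) + c} \left(-749\right) = \frac{196}{5} + \frac{1}{4 \cdot 12 \left(-2\right) + \frac{550}{3}} \left(-749\right) = \frac{196}{5} + \frac{1}{48 \left(-2\right) + \frac{550}{3}} \left(-749\right) = \frac{196}{5} + \frac{1}{-96 + \frac{550}{3}} \left(-749\right) = \frac{196}{5} + \frac{1}{\frac{262}{3}} \left(-749\right) = \frac{196}{5} + \frac{3}{262} \left(-749\right) = \frac{196}{5} - \frac{2247}{262} = \frac{40117}{1310}$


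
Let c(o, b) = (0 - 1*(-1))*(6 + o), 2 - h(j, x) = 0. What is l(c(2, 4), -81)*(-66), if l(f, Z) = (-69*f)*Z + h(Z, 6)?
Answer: -2951124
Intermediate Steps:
h(j, x) = 2 (h(j, x) = 2 - 1*0 = 2 + 0 = 2)
c(o, b) = 6 + o (c(o, b) = (0 + 1)*(6 + o) = 1*(6 + o) = 6 + o)
l(f, Z) = 2 - 69*Z*f (l(f, Z) = (-69*f)*Z + 2 = -69*Z*f + 2 = 2 - 69*Z*f)
l(c(2, 4), -81)*(-66) = (2 - 69*(-81)*(6 + 2))*(-66) = (2 - 69*(-81)*8)*(-66) = (2 + 44712)*(-66) = 44714*(-66) = -2951124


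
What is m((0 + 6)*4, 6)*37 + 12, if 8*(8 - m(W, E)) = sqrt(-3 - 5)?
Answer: 308 - 37*I*sqrt(2)/4 ≈ 308.0 - 13.081*I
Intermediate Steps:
m(W, E) = 8 - I*sqrt(2)/4 (m(W, E) = 8 - sqrt(-3 - 5)/8 = 8 - I*sqrt(2)/4)
m((0 + 6)*4, 6)*37 + 12 = (8 - I*sqrt(2)/4)*37 + 12 = (296 - 37*I*sqrt(2)/4) + 12 = 308 - 37*I*sqrt(2)/4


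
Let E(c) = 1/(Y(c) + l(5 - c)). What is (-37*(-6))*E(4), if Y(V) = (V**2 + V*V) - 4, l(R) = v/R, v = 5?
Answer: 74/11 ≈ 6.7273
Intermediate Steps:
l(R) = 5/R
Y(V) = -4 + 2*V**2 (Y(V) = (V**2 + V**2) - 4 = 2*V**2 - 4 = -4 + 2*V**2)
E(c) = 1/(-4 + 2*c**2 + 5/(5 - c)) (E(c) = 1/((-4 + 2*c**2) + 5/(5 - c)) = 1/(-4 + 2*c**2 + 5/(5 - c)))
(-37*(-6))*E(4) = (-37*(-6))*((5 - 1*4)/(5 + 2*(-5 + 4)*(2 - 1*4**2))) = 222*((5 - 4)/(5 + 2*(-1)*(2 - 1*16))) = 222*(1/(5 + 2*(-1)*(2 - 16))) = 222*(1/(5 + 2*(-1)*(-14))) = 222*(1/(5 + 28)) = 222*(1/33) = 74/11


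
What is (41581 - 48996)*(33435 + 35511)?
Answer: -511234590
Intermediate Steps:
(41581 - 48996)*(33435 + 35511) = -7415*68946 = -511234590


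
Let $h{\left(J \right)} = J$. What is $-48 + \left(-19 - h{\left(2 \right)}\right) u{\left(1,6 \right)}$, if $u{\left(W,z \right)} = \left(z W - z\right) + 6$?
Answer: $-174$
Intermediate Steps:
$u{\left(W,z \right)} = 6 - z + W z$ ($u{\left(W,z \right)} = \left(W z - z\right) + 6 = \left(- z + W z\right) + 6 = 6 - z + W z$)
$-48 + \left(-19 - h{\left(2 \right)}\right) u{\left(1,6 \right)} = -48 + \left(-19 - 2\right) \left(6 - 6 + 1 \cdot 6\right) = -48 + \left(-19 - 2\right) \left(6 - 6 + 6\right) = -48 - 126 = -174$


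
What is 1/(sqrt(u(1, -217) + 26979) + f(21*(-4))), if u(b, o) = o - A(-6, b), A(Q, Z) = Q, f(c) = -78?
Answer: 39/10342 + sqrt(1673)/5171 ≈ 0.011681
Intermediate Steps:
u(b, o) = 6 + o (u(b, o) = o - 1*(-6) = o + 6 = 6 + o)
1/(sqrt(u(1, -217) + 26979) + f(21*(-4))) = 1/(sqrt((6 - 217) + 26979) - 78) = 1/(sqrt(-211 + 26979) - 78) = 1/(sqrt(26768) - 78) = 1/(4*sqrt(1673) - 78) = 1/(-78 + 4*sqrt(1673))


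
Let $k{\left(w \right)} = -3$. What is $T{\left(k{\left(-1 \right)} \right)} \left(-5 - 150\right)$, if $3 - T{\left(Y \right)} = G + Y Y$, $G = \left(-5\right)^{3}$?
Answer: $-18445$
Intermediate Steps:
$G = -125$
$T{\left(Y \right)} = 128 - Y^{2}$ ($T{\left(Y \right)} = 3 - \left(-125 + Y Y\right) = 3 - \left(-125 + Y^{2}\right) = 128 - Y^{2}$)
$T{\left(k{\left(-1 \right)} \right)} \left(-5 - 150\right) = \left(128 - \left(-3\right)^{2}\right) \left(-5 - 150\right) = \left(128 - 9\right) \left(-155\right) = 119 \left(-155\right) = -18445$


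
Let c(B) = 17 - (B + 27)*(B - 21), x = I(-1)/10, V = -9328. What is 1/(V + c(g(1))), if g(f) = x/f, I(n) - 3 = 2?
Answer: -4/34989 ≈ -0.00011432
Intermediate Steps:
I(n) = 5 (I(n) = 3 + 2 = 5)
x = ½ (x = 5/10 = 5*(⅒) = ½ ≈ 0.50000)
g(f) = 1/(2*f)
c(B) = 17 - (-21 + B)*(27 + B) (c(B) = 17 - (27 + B)*(-21 + B) = 17 - (-21 + B)*(27 + B))
1/(V + c(g(1))) = 1/(-9328 + (584 - ((½)/1)² - 3/1)) = 1/(-9328 + (584 - ((½)*1)² - 3)) = 1/(-9328 + (584 - (½)² - 6*½)) = 1/(-9328 + (584 - 1*¼ - 3)) = 1/(-9328 + (584 - ¼ - 3)) = 1/(-9328 + 2323/4) = 1/(-34989/4) = -4/34989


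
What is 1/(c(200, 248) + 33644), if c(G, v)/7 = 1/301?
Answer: 43/1446693 ≈ 2.9723e-5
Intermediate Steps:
c(G, v) = 1/43 (c(G, v) = 7/301 = 7*(1/301) = 1/43)
1/(c(200, 248) + 33644) = 1/(1/43 + 33644) = 1/(1446693/43) = 43/1446693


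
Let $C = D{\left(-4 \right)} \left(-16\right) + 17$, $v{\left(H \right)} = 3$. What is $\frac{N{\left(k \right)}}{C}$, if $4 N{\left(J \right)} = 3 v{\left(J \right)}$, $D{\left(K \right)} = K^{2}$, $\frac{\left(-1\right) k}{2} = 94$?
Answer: $- \frac{9}{956} \approx -0.0094142$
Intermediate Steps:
$k = -188$ ($k = \left(-2\right) 94 = -188$)
$N{\left(J \right)} = \frac{9}{4}$ ($N{\left(J \right)} = \frac{3 \cdot 3}{4} = \frac{1}{4} \cdot 9 = \frac{9}{4}$)
$C = -239$ ($C = \left(-4\right)^{2} \left(-16\right) + 17 = 16 \left(-16\right) + 17 = -256 + 17 = -239$)
$\frac{N{\left(k \right)}}{C} = \frac{9}{4 \left(-239\right)} = \frac{9}{4} \left(- \frac{1}{239}\right) = - \frac{9}{956}$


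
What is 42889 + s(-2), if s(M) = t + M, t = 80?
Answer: 42967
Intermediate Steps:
s(M) = 80 + M
42889 + s(-2) = 42889 + (80 - 2) = 42889 + 78 = 42967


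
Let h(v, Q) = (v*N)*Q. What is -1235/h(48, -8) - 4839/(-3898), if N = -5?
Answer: 447685/748416 ≈ 0.59818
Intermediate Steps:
h(v, Q) = -5*Q*v (h(v, Q) = (v*(-5))*Q = (-5*v)*Q = -5*Q*v)
-1235/h(48, -8) - 4839/(-3898) = -1235/((-5*(-8)*48)) - 4839/(-3898) = -1235/1920 - 4839*(-1/3898) = -1235*1/1920 + 4839/3898 = -247/384 + 4839/3898 = 447685/748416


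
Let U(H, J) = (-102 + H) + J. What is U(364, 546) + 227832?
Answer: 228640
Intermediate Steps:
U(H, J) = -102 + H + J
U(364, 546) + 227832 = (-102 + 364 + 546) + 227832 = 808 + 227832 = 228640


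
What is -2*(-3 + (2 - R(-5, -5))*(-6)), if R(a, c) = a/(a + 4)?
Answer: -30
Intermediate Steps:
R(a, c) = a/(4 + a)
-2*(-3 + (2 - R(-5, -5))*(-6)) = -2*(-3 + (2 - (-5)/(4 - 5))*(-6)) = -2*(-3 + (2 - (-5)/(-1))*(-6)) = -2*(-3 + (2 - (-5)*(-1))*(-6)) = -2*(-3 + (2 - 1*5)*(-6)) = -2*(-3 + (2 - 5)*(-6)) = -2*(-3 - 3*(-6)) = -2*(-3 + 18) = -2*15 = -30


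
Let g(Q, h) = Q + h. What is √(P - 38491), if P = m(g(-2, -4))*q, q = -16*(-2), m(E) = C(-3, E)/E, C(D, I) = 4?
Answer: I*√346611/3 ≈ 196.25*I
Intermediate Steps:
m(E) = 4/E
q = 32
P = -64/3 (P = (4/(-2 - 4))*32 = (4/(-6))*32 = (4*(-⅙))*32 = -⅔*32 = -64/3 ≈ -21.333)
√(P - 38491) = √(-64/3 - 38491) = √(-115537/3) = I*√346611/3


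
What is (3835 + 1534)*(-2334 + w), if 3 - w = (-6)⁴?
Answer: -19473363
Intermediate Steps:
w = -1293 (w = 3 - 1*(-6)⁴ = 3 - 1*1296 = 3 - 1296 = -1293)
(3835 + 1534)*(-2334 + w) = (3835 + 1534)*(-2334 - 1293) = 5369*(-3627) = -19473363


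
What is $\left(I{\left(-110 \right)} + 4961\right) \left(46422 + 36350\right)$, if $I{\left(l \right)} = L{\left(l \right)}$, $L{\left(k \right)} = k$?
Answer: $401526972$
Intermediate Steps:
$I{\left(l \right)} = l$
$\left(I{\left(-110 \right)} + 4961\right) \left(46422 + 36350\right) = \left(-110 + 4961\right) \left(46422 + 36350\right) = 4851 \cdot 82772 = 401526972$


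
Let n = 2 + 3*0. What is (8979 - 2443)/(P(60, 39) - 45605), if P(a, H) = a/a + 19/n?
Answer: -13072/91189 ≈ -0.14335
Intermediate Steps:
n = 2 (n = 2 + 0 = 2)
P(a, H) = 21/2 (P(a, H) = a/a + 19/2 = 1 + 19*(½) = 1 + 19/2 = 21/2)
(8979 - 2443)/(P(60, 39) - 45605) = (8979 - 2443)/(21/2 - 45605) = 6536/(-91189/2) = 6536*(-2/91189) = -13072/91189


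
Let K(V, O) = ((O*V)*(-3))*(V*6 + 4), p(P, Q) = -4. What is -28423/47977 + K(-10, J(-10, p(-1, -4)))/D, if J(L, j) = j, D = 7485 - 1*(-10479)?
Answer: -15682111/71821569 ≈ -0.21835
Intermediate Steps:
D = 17964 (D = 7485 + 10479 = 17964)
K(V, O) = -3*O*V*(4 + 6*V) (K(V, O) = (-3*O*V)*(6*V + 4) = (-3*O*V)*(4 + 6*V) = -3*O*V*(4 + 6*V))
-28423/47977 + K(-10, J(-10, p(-1, -4)))/D = -28423/47977 - 6*(-4)*(-10)*(2 + 3*(-10))/17964 = -28423*1/47977 - 6*(-4)*(-10)*(2 - 30)*(1/17964) = -28423/47977 - 6*(-4)*(-10)*(-28)*(1/17964) = -28423/47977 + 6720*(1/17964) = -28423/47977 + 560/1497 = -15682111/71821569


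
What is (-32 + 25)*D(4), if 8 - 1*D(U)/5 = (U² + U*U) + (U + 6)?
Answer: 1190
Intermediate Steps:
D(U) = 10 - 10*U² - 5*U (D(U) = 40 - 5*((U² + U*U) + (U + 6)) = 40 - 5*((U² + U²) + (6 + U)) = 40 - 5*(2*U² + (6 + U)) = 40 - 5*(6 + U + 2*U²) = 40 + (-30 - 10*U² - 5*U) = 10 - 10*U² - 5*U)
(-32 + 25)*D(4) = (-32 + 25)*(10 - 10*4² - 5*4) = -7*(10 - 10*16 - 20) = -7*(10 - 160 - 20) = -7*(-170) = 1190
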